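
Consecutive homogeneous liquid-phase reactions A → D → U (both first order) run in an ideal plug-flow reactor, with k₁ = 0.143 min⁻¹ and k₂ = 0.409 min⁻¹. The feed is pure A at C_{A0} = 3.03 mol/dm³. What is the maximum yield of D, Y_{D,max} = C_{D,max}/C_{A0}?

0.199

For a first-order series the maximum intermediate yield is C_{D,max}/C_{A0} = (k₁/k₂)^[k₂/(k₂−k₁)].
= (0.143/0.409)^(0.409/(0.409−0.143)) = (0.3496)^(1.538) = 0.1987.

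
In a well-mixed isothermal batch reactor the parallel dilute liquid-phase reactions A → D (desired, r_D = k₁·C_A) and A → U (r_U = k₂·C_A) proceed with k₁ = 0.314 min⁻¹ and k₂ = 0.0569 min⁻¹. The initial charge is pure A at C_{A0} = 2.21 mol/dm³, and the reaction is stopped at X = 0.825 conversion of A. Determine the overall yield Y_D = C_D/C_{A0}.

C_A = C_{A0}(1−X) = 0.3868 mol/dm³.
Both paths are first order in A, so the instantaneous fraction to D is constant: dC_D/d(−C_A) = k₁/(k₁+k₂) = 0.8466.
C_D = 0.8466·(C_{A0}−C_A) = 0.8466×1.823 = 1.54 mol/dm³.
Y_D = C_D/C_{A0} = 1.544/2.21 = 0.698.

0.698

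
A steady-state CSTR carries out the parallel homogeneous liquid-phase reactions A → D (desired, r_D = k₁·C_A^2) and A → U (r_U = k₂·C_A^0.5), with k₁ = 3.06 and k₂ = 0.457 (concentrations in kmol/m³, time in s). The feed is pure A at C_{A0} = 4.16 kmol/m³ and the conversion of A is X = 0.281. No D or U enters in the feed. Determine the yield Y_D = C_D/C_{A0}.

0.273

Exit C_A = C_{A0}(1−X) = 4.16×0.719 = 2.991 kmol/m³.
In a CSTR the entire volume is at exit conditions, so r_D = 3.06×2.991^2 = 27.38 and r_U = 0.457×2.991^0.5 = 0.7904.
Fraction of consumed A going to D: r_D/(r_D+r_U) = 0.9719.
C_D = 0.9719·C_{A0}·X = 0.9719×4.16×0.281 = 1.14 kmol/m³; Y_D = C_D/C_{A0} = 0.273.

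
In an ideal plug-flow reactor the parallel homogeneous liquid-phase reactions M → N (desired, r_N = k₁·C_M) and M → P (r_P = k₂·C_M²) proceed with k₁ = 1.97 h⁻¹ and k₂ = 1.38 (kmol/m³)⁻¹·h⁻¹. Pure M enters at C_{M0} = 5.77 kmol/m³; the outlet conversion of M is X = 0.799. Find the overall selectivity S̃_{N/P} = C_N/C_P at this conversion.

C_M = C_{M0}(1−X) = 1.160 kmol/m³.
Along a PFR/batch, dC_N/dC_M = −r_N/(r_N+r_P) = −k₁/(k₁+k₂·C_M).
Integrating from C_{M0} to C_M: C_N = (1.97/1.38)·ln[(1.97+1.38·5.77)/(1.97+1.38·1.16)] = 1.428·ln(9.933/3.570) = 1.461 kmol/m³.
C_P = (C_{M0}−C_M)−C_N = 3.150 kmol/m³; S̃_{N/P} = 1.461/3.150 = 0.464.

0.464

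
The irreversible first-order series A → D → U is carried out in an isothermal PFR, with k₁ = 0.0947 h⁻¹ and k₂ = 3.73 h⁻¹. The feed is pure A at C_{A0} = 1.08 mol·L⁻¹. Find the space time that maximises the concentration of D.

Setting dC_D/dτ = 0 gives τ_opt = ln(k₂/k₁)/(k₂−k₁).
= ln(3.73/0.0947)/(3.73−0.0947) = ln(39.39)/3.635 = 3.673/3.635 = 1.01 h.

1.01 h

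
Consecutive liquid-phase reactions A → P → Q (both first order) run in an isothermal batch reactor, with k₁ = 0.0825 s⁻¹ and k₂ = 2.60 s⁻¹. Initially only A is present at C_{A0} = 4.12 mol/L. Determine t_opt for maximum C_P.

1.37 s

The intermediate peaks when r₁ = r₂, i.e. k₁e^(−k₁t) = k₂e^(−k₂t), giving t_opt = ln(k₂/k₁)/(k₂−k₁).
= ln(2.60/0.0825)/(2.60−0.0825) = ln(31.52)/2.518 = 3.450/2.518 = 1.37 s.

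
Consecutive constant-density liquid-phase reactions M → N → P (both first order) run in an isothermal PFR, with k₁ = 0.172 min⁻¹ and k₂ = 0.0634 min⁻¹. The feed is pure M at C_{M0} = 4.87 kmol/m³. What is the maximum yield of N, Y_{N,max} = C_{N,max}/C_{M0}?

At the optimum, C_{N,max}/C_{M0} = (k₁/k₂)^[k₂/(k₂−k₁)].
= (0.172/0.0634)^(0.0634/(0.0634−0.172)) = (2.713)^(-0.5838) = 0.5584.

0.558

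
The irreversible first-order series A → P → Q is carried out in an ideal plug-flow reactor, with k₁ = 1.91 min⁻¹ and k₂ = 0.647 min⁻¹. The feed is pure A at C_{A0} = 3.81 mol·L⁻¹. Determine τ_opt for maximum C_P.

Setting dC_P/dτ = 0 gives τ_opt = ln(k₂/k₁)/(k₂−k₁).
= ln(0.647/1.91)/(0.647−1.91) = ln(0.3387)/-1.263 = -1.083/-1.263 = 0.857 min.

0.857 min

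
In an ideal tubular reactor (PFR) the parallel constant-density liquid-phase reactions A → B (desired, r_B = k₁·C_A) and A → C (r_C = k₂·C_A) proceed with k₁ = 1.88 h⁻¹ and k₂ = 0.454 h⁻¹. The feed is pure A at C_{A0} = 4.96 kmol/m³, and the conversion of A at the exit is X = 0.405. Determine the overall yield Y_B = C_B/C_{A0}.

0.326

C_A = C_{A0}(1−X) = 2.951 kmol/m³.
Both paths are first order in A, so the instantaneous fraction to B is constant: dC_B/d(−C_A) = k₁/(k₁+k₂) = 0.8055.
C_B = 0.8055·(C_{A0}−C_A) = 0.8055×2.009 = 1.62 kmol/m³.
Y_B = C_B/C_{A0} = 1.618/4.96 = 0.326.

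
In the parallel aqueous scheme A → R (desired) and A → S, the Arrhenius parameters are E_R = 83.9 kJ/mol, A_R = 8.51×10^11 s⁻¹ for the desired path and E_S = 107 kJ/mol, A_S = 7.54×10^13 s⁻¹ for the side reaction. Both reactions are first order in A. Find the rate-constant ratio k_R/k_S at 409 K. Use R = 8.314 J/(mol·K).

Since both paths have the same order in A, the concentration cancels and S_{R/S} = k_R/k_S = (A_R/A_S)·exp[(E_S−E_R)/(RT)].
(E_S−E_R)/(RT) = (107−83.9)×10³/(8.314×409) = 23100/3400 = 6.793.
k_R/k_S = (8.51×10^11/7.54×10^13)·exp(6.793) = 0.01129 × 891.8 = 10.1.
Since E_R < E_S, lowering the temperature improves selectivity toward R.

10.1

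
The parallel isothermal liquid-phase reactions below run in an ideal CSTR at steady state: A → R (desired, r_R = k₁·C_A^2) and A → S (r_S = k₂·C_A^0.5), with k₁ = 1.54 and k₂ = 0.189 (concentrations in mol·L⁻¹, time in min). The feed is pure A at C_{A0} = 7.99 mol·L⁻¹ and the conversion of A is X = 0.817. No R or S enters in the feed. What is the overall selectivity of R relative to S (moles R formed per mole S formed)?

Exit C_A = C_{A0}(1−X) = 7.99×0.183 = 1.462 mol·L⁻¹.
In a CSTR the entire volume is at exit conditions, so r_R = 1.54×1.462^2 = 3.292 and r_S = 0.189×1.462^0.5 = 0.2285.
Overall selectivity = C_R/C_S = r_Rτ/(r_Sτ) = r_R/r_S = 14.4.

14.4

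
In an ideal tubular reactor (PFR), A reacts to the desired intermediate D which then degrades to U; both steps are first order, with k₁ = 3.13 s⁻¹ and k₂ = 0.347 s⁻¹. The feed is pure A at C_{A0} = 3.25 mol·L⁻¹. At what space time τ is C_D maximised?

The intermediate peaks when r₁ = r₂, i.e. k₁e^(−k₁τ) = k₂e^(−k₂τ), giving τ_opt = ln(k₂/k₁)/(k₂−k₁).
= ln(0.347/3.13)/(0.347−3.13) = ln(0.1109)/-2.783 = -2.199/-2.783 = 0.790 s.

0.790 s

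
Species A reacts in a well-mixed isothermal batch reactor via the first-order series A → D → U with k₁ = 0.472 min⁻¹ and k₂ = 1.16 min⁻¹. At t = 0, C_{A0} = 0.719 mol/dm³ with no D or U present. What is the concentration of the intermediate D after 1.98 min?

0.144 mol/dm³

The intermediate concentration in a first-order A→B→C sequence is C_D = k₁C_{A0}(e^(−k₁t) − e^(−k₂t))/(k₂−k₁).
e^(−k₁t) = e^(−0.472×1.98) = e^(−0.9346) = 0.3928; e^(−k₂t) = e^(−2.297) = 0.1006.
C_D = 0.472×0.719/(1.16−0.472) × (0.3928−0.1006) = 0.4933×0.2922 = 0.1441 mol/dm³.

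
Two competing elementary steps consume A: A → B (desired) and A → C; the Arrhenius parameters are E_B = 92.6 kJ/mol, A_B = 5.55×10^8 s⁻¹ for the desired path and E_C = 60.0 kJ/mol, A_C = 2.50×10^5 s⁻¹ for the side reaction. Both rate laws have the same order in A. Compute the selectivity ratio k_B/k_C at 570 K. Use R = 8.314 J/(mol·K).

With equal orders, S_{B/C} = k_B/k_C = (A_B/A_C)·exp[(E_C−E_B)/(RT)].
(E_C−E_B)/(RT) = (60.0−92.6)×10³/(8.314×570) = -32600/4739 = -6.879.
k_B/k_C = (5.55×10^8/2.50×10^5)·exp(-6.879) = 2220 × 0.001029 = 2.28.

2.28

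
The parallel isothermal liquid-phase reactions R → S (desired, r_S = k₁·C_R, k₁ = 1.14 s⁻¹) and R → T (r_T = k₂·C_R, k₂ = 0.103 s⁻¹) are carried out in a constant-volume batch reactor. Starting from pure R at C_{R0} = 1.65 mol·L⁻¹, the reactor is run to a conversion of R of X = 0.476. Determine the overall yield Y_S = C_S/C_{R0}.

C_R = C_{R0}(1−X) = 0.8646 mol·L⁻¹.
Both paths are first order in R, so the instantaneous fraction to S is constant: dC_S/d(−C_R) = k₁/(k₁+k₂) = 0.9171.
C_S = 0.9171·(C_{R0}−C_R) = 0.9171×0.7854 = 0.720 mol·L⁻¹.
Y_S = C_S/C_{R0} = 0.7203/1.65 = 0.437.

0.437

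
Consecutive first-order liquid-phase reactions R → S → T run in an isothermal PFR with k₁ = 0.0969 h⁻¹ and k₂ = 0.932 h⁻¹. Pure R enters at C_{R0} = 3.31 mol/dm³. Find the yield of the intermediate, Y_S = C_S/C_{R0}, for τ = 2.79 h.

0.0799

Solving the coupled first-order balances gives C_S(τ) = [k₁/(k₂−k₁)]·C_{R0}·(e^(−k₁τ) − e^(−k₂τ)).
e^(−k₁τ) = e^(−0.0969×2.79) = e^(−0.2704) = 0.7631; e^(−k₂τ) = e^(−2.600) = 0.07425.
C_S = 0.0969×3.31/(0.932−0.0969) × (0.7631−0.07425) = 0.3841×0.6889 = 0.2646 mol/dm³.
Y_S = C_S/C_{R0} = 0.2646/3.31 = 0.0799.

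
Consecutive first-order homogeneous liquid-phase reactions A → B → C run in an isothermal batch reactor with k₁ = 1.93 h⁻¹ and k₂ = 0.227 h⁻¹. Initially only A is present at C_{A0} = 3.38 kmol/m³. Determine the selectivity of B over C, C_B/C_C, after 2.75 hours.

1.53

The intermediate concentration in a first-order A→B→C sequence is C_B = k₁C_{A0}(e^(−k₁t) − e^(−k₂t))/(k₂−k₁).
e^(−k₁t) = e^(−1.93×2.75) = e^(−5.308) = 0.004954; e^(−k₂t) = e^(−0.6242) = 0.5357.
C_B = 1.93×3.38/(0.227−1.93) × (0.004954−0.5357) = (-3.831)×(-0.5307) = 2.033 kmol/m³.
C_A = C_{A0}e^(−k₁t) = 0.01675 kmol/m³, so C_C = C_{A0}−C_A−C_B = 1.330 kmol/m³; C_B/C_C = 1.53.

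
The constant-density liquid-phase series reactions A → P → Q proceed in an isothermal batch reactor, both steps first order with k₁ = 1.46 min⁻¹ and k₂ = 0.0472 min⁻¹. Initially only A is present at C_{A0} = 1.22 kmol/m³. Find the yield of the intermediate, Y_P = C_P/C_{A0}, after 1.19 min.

0.795

For first-order series with pure A initially, C_P(t) = k₁C_{A0}/(k₂−k₁)·(e^(−k₁t) − e^(−k₂t)).
e^(−k₁t) = e^(−1.46×1.19) = e^(−1.737) = 0.1760; e^(−k₂t) = e^(−0.05617) = 0.9454.
C_P = 1.46×1.22/(0.0472−1.46) × (0.1760−0.9454) = (-1.261)×(-0.7694) = 0.9700 kmol/m³.
Y_P = C_P/C_{A0} = 0.9700/1.22 = 0.795.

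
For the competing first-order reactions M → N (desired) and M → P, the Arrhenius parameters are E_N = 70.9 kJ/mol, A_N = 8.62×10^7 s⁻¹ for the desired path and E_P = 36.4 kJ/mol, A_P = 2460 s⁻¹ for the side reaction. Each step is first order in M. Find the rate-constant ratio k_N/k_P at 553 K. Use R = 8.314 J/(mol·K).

19.3

Since both paths have the same order in M, the concentration cancels and S_{N/P} = k_N/k_P = (A_N/A_P)·exp[(E_P−E_N)/(RT)].
(E_P−E_N)/(RT) = (36.4−70.9)×10³/(8.314×553) = -34500/4598 = -7.504.
k_N/k_P = (8.62×10^7/2460)·exp(-7.504) = 35041 × 5.510×10^-4 = 19.3.
Since E_N > E_P, raising the temperature improves selectivity toward N.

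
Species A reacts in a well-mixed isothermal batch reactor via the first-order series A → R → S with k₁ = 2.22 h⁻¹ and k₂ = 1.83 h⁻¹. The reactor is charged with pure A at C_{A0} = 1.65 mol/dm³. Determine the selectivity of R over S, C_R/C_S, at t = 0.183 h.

5.26

Solving the coupled first-order balances gives C_R(t) = [k₁/(k₂−k₁)]·C_{A0}·(e^(−k₁t) − e^(−k₂t)).
e^(−k₁t) = e^(−2.22×0.183) = e^(−0.4063) = 0.6661; e^(−k₂t) = e^(−0.3349) = 0.7154.
C_R = 2.22×1.65/(1.83−2.22) × (0.6661−0.7154) = (-9.392)×(-0.04928) = 0.4629 mol/dm³.
C_A = C_{A0}e^(−k₁t) = 1.099 mol/dm³, so C_S = C_{A0}−C_A−C_R = 0.08802 mol/dm³; C_R/C_S = 5.26.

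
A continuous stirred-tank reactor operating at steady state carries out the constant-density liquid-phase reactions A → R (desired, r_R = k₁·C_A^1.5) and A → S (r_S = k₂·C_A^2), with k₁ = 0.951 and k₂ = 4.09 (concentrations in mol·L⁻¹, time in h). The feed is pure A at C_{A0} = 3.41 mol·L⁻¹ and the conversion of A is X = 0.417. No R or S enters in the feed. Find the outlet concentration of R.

Exit C_A = C_{A0}(1−X) = 3.41×0.583 = 1.988 mol·L⁻¹.
Rates in a CSTR are evaluated at the outlet concentration: r_R = 0.951×1.988^1.5 = 2.666, r_S = 4.09×1.988^2 = 16.16.
Fraction of consumed A going to R: r_R/(r_R+r_S) = 0.1416.
C_R = 0.1416·C_{A0}·X = 0.1416×3.41×0.417 = 0.201 mol·L⁻¹.

0.201 mol·L⁻¹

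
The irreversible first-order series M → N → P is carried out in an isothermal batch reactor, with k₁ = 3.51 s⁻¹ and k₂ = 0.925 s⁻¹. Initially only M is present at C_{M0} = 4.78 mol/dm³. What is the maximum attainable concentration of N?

At the optimum, C_{N,max}/C_{M0} = (k₁/k₂)^[k₂/(k₂−k₁)].
= (3.51/0.925)^(0.925/(0.925−3.51)) = (3.795)^(-0.3578) = 0.6205.
C_{N,max} = 0.6205×4.78 = 2.97 mol/dm³.

2.97 mol/dm³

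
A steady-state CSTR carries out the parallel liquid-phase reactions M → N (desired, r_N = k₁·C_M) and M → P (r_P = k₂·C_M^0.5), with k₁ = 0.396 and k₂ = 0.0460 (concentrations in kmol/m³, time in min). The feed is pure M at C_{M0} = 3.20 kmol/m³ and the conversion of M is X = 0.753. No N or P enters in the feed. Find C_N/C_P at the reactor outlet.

Exit C_M = C_{M0}(1−X) = 3.20×0.247 = 0.7904 kmol/m³.
In a CSTR the entire volume is at exit conditions, so r_N = 0.396×0.7904 = 0.3130 and r_P = 0.0460×0.7904^0.5 = 0.04090.
Overall selectivity = C_N/C_P = r_Nτ/(r_Pτ) = r_N/r_P = 7.65.

7.65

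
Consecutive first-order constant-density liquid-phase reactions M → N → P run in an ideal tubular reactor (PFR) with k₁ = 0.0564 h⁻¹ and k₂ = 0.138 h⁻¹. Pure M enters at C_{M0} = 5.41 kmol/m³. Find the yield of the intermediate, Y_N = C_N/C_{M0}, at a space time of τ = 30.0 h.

0.116

The intermediate concentration in a first-order A→B→C sequence is C_N = k₁C_{M0}(e^(−k₁τ) − e^(−k₂τ))/(k₂−k₁).
e^(−k₁τ) = e^(−0.0564×30.0) = e^(−1.692) = 0.1842; e^(−k₂τ) = e^(−4.140) = 0.01592.
C_N = 0.0564×5.41/(0.138−0.0564) × (0.1842−0.01592) = 3.739×0.1682 = 0.6290 kmol/m³.
Y_N = C_N/C_{M0} = 0.6290/5.41 = 0.116.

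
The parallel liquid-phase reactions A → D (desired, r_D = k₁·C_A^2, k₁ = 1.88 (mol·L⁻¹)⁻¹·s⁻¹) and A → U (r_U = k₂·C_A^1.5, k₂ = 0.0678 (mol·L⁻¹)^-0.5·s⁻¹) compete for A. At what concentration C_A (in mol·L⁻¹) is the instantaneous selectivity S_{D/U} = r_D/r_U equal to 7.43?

S_{D/U} = (k₁/k₂)·C_A^0.5 ⇒ C_A = (S·k₂/k₁)^(2).
= (7.43×0.0678/1.88)^(2) = (0.2680)^(2) = 0.0718 mol·L⁻¹.

0.0718 mol·L⁻¹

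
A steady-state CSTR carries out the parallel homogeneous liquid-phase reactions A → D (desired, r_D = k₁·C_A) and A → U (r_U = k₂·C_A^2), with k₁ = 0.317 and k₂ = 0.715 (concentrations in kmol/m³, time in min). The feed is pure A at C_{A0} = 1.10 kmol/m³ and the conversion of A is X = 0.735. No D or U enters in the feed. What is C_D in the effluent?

0.488 kmol/m³

Exit C_A = C_{A0}(1−X) = 1.10×0.265 = 0.2915 kmol/m³.
A CSTR operates uniformly at the exit composition, giving r_D = 0.09241 and r_U = 0.06076 (each k·C_A^n at C_A = 0.2915).
Fraction of consumed A going to D: r_D/(r_D+r_U) = 0.6033.
C_D = 0.6033·C_{A0}·X = 0.6033×1.10×0.735 = 0.488 kmol/m³.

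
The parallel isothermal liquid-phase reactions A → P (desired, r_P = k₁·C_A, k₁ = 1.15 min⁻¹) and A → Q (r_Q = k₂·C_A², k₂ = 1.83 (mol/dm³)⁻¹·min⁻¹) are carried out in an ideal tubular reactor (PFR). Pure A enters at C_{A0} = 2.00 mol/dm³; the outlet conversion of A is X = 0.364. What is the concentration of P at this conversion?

C_A = C_{A0}(1−X) = 1.272 mol/dm³.
Along a PFR/batch, dC_P/dC_A = −r_P/(r_P+r_Q) = −k₁/(k₁+k₂·C_A).
Integrating from C_{A0} to C_A: C_P = (1.15/1.83)·ln[(1.15+1.83·2.00)/(1.15+1.83·1.27)] = 0.6284·ln(4.810/3.478) = 0.2038 mol/dm³.

0.204 mol/dm³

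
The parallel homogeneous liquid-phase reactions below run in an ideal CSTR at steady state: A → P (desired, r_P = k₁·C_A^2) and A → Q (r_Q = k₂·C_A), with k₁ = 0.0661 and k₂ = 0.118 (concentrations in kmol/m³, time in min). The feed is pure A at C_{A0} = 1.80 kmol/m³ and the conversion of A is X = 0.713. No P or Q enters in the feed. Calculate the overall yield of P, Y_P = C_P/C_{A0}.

Exit C_A = C_{A0}(1−X) = 1.80×0.287 = 0.5166 kmol/m³.
A CSTR operates uniformly at the exit composition, giving r_P = 0.01764 and r_Q = 0.06096 (each k·C_A^n at C_A = 0.5166).
Fraction of consumed A going to P: r_P/(r_P+r_Q) = 0.2244.
C_P = 0.2244·C_{A0}·X = 0.2244×1.80×0.713 = 0.288 kmol/m³; Y_P = C_P/C_{A0} = 0.160.

0.160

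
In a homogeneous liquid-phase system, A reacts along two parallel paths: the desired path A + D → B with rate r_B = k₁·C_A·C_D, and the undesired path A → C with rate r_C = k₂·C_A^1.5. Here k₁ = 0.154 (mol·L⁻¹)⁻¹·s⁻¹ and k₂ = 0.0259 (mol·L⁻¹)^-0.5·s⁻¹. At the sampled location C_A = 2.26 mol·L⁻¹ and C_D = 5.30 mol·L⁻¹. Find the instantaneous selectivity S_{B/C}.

21.0

S_{B/C} = r_B/r_C = (k₁·C_A·C_D)/(k₂·C_A^1.5) = (k₁/k₂)·C_A^-0.5·C_D.
= (0.154×2.260×5.300) / (0.0259×2.260^1.5) = 1.845/0.08800 = 21.0.
The undesired path is higher order in A, so low C_A (CSTR or dilute feed) favours B.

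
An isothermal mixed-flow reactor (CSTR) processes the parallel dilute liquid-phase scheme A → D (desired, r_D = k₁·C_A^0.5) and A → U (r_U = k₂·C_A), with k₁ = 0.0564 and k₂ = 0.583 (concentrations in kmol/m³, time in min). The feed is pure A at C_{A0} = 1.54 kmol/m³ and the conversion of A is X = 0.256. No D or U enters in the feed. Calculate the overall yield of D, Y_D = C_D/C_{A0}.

0.0212

Exit C_A = C_{A0}(1−X) = 1.54×0.744 = 1.146 kmol/m³.
A CSTR operates uniformly at the exit composition, giving r_D = 0.06037 and r_U = 0.6680 (each k·C_A^n at C_A = 1.146).
Fraction of consumed A going to D: r_D/(r_D+r_U) = 0.08289.
C_D = 0.08289·C_{A0}·X = 0.08289×1.54×0.256 = 0.0327 kmol/m³; Y_D = C_D/C_{A0} = 0.0212.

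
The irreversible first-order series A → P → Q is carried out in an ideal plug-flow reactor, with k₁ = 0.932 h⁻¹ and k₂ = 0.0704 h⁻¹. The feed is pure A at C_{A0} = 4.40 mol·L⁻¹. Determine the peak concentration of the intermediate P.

For a first-order series the maximum intermediate yield is C_{P,max}/C_{A0} = (k₁/k₂)^[k₂/(k₂−k₁)].
= (0.932/0.0704)^(0.0704/(0.0704−0.932)) = (13.24)^(-0.08171) = 0.8097.
C_{P,max} = 0.8097×4.40 = 3.56 mol·L⁻¹.

3.56 mol·L⁻¹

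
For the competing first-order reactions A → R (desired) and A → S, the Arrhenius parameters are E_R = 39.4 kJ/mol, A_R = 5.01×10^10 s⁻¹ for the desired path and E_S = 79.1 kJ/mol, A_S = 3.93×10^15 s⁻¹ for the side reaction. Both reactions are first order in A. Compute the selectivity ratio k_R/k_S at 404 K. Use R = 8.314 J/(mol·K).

1.73

k_R/k_S = (A_R/A_S)·exp[−(E_R−E_S)/(RT)] = (A_R/A_S)·exp[(E_S−E_R)/(RT)].
(E_S−E_R)/(RT) = (79.1−39.4)×10³/(8.314×404) = 39700/3359 = 11.82.
k_R/k_S = (5.01×10^10/3.93×10^15)·exp(11.82) = 1.275×10^-5 × 1.359×10^5 = 1.73.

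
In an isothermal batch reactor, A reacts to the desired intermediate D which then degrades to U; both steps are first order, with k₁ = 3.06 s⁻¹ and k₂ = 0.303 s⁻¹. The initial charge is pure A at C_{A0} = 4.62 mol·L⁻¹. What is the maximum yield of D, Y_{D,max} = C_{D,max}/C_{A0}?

0.776

At the optimum, C_{D,max}/C_{A0} = (k₁/k₂)^[k₂/(k₂−k₁)].
= (3.06/0.303)^(0.303/(0.303−3.06)) = (10.10)^(-0.1099) = 0.7756.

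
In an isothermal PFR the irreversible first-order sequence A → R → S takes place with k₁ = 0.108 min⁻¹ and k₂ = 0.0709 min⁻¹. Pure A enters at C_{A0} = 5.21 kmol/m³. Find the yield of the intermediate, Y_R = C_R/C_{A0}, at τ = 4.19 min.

For first-order series with pure A initially, C_R(τ) = k₁C_{A0}/(k₂−k₁)·(e^(−k₁τ) − e^(−k₂τ)).
e^(−k₁τ) = e^(−0.108×4.19) = e^(−0.4525) = 0.6360; e^(−k₂τ) = e^(−0.2971) = 0.7430.
C_R = 0.108×5.21/(0.0709−0.108) × (0.6360−0.7430) = (-15.17)×(-0.1070) = 1.622 kmol/m³.
Y_R = C_R/C_{A0} = 1.622/5.21 = 0.311.

0.311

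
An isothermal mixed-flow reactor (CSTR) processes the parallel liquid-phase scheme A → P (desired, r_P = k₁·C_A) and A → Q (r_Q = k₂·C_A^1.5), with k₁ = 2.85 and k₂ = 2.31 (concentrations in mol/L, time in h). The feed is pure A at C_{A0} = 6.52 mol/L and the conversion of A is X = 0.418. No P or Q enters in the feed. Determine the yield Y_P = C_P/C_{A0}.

Exit C_A = C_{A0}(1−X) = 6.52×0.582 = 3.795 mol/L.
A CSTR operates uniformly at the exit composition, giving r_P = 10.81 and r_Q = 17.08 (each k·C_A^n at C_A = 3.795).
Fraction of consumed A going to P: r_P/(r_P+r_Q) = 0.3878.
C_P = 0.3878·C_{A0}·X = 0.3878×6.52×0.418 = 1.06 mol/L; Y_P = C_P/C_{A0} = 0.162.

0.162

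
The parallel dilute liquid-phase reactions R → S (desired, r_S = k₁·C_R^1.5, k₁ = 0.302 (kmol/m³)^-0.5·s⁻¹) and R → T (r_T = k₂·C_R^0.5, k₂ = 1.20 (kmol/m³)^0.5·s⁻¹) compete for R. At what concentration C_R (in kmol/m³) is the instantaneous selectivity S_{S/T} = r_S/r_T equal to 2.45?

9.74 kmol/m³

S_{S/T} = (k₁/k₂)·C_R ⇒ C_R = S·k₂/k₁.
= 2.45×1.20/0.302 = 9.74 kmol/m³.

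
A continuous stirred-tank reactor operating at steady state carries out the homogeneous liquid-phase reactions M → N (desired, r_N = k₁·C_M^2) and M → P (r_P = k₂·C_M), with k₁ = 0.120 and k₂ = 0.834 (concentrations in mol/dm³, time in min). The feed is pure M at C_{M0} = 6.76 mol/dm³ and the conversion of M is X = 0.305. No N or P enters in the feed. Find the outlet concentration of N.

Exit C_M = C_{M0}(1−X) = 6.76×0.695 = 4.698 mol/dm³.
A CSTR operates uniformly at the exit composition, giving r_N = 2.649 and r_P = 3.918 (each k·C_M^n at C_M = 4.698).
Fraction of consumed M going to N: r_N/(r_N+r_P) = 0.4033.
C_N = 0.4033·C_{M0}·X = 0.4033×6.76×0.305 = 0.832 mol/dm³.

0.832 mol/dm³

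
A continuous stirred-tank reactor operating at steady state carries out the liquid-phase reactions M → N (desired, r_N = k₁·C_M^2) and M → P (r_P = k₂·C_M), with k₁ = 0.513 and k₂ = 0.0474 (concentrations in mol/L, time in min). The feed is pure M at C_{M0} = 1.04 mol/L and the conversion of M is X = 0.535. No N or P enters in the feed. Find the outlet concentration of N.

Exit C_M = C_{M0}(1−X) = 1.04×0.465 = 0.4836 mol/L.
In a CSTR the entire volume is at exit conditions, so r_N = 0.513×0.4836^2 = 0.1200 and r_P = 0.0474×0.4836 = 0.02292.
Fraction of consumed M going to N: r_N/(r_N+r_P) = 0.8396.
C_N = 0.8396·C_{M0}·X = 0.8396×1.04×0.535 = 0.467 mol/L.

0.467 mol/L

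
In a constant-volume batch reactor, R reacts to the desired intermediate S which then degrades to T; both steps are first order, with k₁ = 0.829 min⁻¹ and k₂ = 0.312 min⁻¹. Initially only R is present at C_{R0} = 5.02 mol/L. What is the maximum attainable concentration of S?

At the optimum, C_{S,max}/C_{R0} = (k₁/k₂)^[k₂/(k₂−k₁)].
= (0.829/0.312)^(0.312/(0.312−0.829)) = (2.657)^(-0.6035) = 0.5545.
C_{S,max} = 0.5545×5.02 = 2.78 mol/L.

2.78 mol/L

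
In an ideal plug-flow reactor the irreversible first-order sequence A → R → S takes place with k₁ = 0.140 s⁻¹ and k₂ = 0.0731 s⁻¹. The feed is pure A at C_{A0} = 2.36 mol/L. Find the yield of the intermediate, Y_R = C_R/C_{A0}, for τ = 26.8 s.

The intermediate concentration in a first-order A→B→C sequence is C_R = k₁C_{A0}(e^(−k₁τ) − e^(−k₂τ))/(k₂−k₁).
e^(−k₁τ) = e^(−0.140×26.8) = e^(−3.752) = 0.02347; e^(−k₂τ) = e^(−1.959) = 0.1410.
C_R = 0.140×2.36/(0.0731−0.140) × (0.02347−0.1410) = (-4.939)×(-0.1175) = 0.5804 mol/L.
Y_R = C_R/C_{A0} = 0.5804/2.36 = 0.246.

0.246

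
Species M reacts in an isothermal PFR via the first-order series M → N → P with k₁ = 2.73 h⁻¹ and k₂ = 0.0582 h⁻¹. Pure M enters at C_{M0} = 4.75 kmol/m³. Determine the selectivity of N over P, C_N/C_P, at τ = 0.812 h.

The intermediate concentration in a first-order A→B→C sequence is C_N = k₁C_{M0}(e^(−k₁τ) − e^(−k₂τ))/(k₂−k₁).
e^(−k₁τ) = e^(−2.73×0.812) = e^(−2.217) = 0.1090; e^(−k₂τ) = e^(−0.04726) = 0.9538.
C_N = 2.73×4.75/(0.0582−2.73) × (0.1090−0.9538) = (-4.853)×(-0.8449) = 4.101 kmol/m³.
C_M = C_{M0}e^(−k₁τ) = 0.5176 kmol/m³, so C_P = C_{M0}−C_M−C_N = 0.1318 kmol/m³; C_N/C_P = 31.1.

31.1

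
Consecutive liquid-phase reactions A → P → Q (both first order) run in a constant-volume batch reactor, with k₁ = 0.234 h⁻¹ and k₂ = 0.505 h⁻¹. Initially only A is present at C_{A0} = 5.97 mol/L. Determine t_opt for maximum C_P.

Setting dC_P/dt = 0 gives t_opt = ln(k₂/k₁)/(k₂−k₁).
= ln(0.505/0.234)/(0.505−0.234) = ln(2.158)/0.2710 = 0.7692/0.2710 = 2.84 h.

2.84 h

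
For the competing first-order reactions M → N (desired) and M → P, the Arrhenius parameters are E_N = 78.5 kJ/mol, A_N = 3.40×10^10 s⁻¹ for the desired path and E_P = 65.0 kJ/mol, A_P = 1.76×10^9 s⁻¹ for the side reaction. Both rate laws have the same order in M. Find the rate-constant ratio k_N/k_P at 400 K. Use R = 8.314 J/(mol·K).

0.333

k_N/k_P = (A_N/A_P)·exp[−(E_N−E_P)/(RT)] = (A_N/A_P)·exp[(E_P−E_N)/(RT)].
(E_P−E_N)/(RT) = (65.0−78.5)×10³/(8.314×400) = -13500/3326 = -4.059.
k_N/k_P = (3.40×10^10/1.76×10^9)·exp(-4.059) = 19.32 × 0.01726 = 0.333.
Since E_N > E_P, raising the temperature improves selectivity toward N.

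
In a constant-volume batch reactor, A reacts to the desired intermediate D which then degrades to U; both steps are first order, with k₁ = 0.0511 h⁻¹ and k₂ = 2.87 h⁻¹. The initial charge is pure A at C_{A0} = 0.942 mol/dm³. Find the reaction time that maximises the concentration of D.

1.43 h

The intermediate peaks when r₁ = r₂, i.e. k₁e^(−k₁t) = k₂e^(−k₂t), giving t_opt = ln(k₂/k₁)/(k₂−k₁).
= ln(2.87/0.0511)/(2.87−0.0511) = ln(56.16)/2.819 = 4.028/2.819 = 1.43 h.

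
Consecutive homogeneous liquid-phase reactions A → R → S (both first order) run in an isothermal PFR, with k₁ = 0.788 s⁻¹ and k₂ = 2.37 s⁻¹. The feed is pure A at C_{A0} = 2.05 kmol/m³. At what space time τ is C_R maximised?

0.696 s

The intermediate peaks when r₁ = r₂, i.e. k₁e^(−k₁τ) = k₂e^(−k₂τ), giving τ_opt = ln(k₂/k₁)/(k₂−k₁).
= ln(2.37/0.788)/(2.37−0.788) = ln(3.008)/1.582 = 1.101/1.582 = 0.696 s.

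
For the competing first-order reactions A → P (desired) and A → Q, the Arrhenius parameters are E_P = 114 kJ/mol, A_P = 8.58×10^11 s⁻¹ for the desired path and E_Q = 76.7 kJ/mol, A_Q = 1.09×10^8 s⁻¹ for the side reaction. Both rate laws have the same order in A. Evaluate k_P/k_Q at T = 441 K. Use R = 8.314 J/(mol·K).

Since both paths have the same order in A, the concentration cancels and S_{P/Q} = k_P/k_Q = (A_P/A_Q)·exp[(E_Q−E_P)/(RT)].
(E_Q−E_P)/(RT) = (76.7−114)×10³/(8.314×441) = -37300/3666 = -10.17.
k_P/k_Q = (8.58×10^11/1.09×10^8)·exp(-10.17) = 7872 × 3.818×10^-5 = 0.301.

0.301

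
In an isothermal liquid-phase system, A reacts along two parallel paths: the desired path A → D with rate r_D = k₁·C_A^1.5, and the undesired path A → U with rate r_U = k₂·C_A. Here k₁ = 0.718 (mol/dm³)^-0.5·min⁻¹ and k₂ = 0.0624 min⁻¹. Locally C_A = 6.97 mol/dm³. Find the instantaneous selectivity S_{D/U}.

S_{D/U} = r_D/r_U = (k₁·C_A^1.5)/(k₂·C_A) = (k₁/k₂)·C_A^0.5.
= (0.718×6.970^1.5) / (0.0624×6.970) = 13.21/0.4349 = 30.4.
Since the desired path is higher order in A, keeping C_A high (PFR or concentrated feed) favours D.

30.4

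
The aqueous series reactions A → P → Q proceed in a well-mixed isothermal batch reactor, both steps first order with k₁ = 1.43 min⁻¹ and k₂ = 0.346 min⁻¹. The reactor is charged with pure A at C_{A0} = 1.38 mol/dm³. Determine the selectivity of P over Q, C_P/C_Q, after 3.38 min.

The intermediate concentration in a first-order A→B→C sequence is C_P = k₁C_{A0}(e^(−k₁t) − e^(−k₂t))/(k₂−k₁).
e^(−k₁t) = e^(−1.43×3.38) = e^(−4.833) = 0.007959; e^(−k₂t) = e^(−1.169) = 0.3105.
C_P = 1.43×1.38/(0.346−1.43) × (0.007959−0.3105) = (-1.820)×(-0.3026) = 0.5508 mol/dm³.
C_A = C_{A0}e^(−k₁t) = 0.01098 mol/dm³, so C_Q = C_{A0}−C_A−C_P = 0.8182 mol/dm³; C_P/C_Q = 0.673.

0.673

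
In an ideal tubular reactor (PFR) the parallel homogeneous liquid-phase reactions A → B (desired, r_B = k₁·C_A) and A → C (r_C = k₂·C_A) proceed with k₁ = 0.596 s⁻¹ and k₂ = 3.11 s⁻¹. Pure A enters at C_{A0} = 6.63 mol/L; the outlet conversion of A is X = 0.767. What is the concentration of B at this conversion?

0.818 mol/L

C_A = C_{A0}(1−X) = 1.545 mol/L.
Both paths are first order in A, so the instantaneous fraction to B is constant: dC_B/d(−C_A) = k₁/(k₁+k₂) = 0.1608.
C_B = 0.1608·(C_{A0}−C_A) = 0.1608×5.085 = 0.818 mol/L.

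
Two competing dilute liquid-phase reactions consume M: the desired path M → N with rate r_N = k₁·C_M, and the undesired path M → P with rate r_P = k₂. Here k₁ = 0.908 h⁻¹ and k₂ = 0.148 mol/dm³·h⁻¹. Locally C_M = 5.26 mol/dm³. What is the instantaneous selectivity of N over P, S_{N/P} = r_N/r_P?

32.3

S_{N/P} = r_N/r_P = (k₁·C_M)/(k₂) = (k₁/k₂)·C_M.
= (0.908×5.260) / (0.148) = 4.776/0.1480 = 32.3.
Since the desired path is higher order in M, keeping C_M high (PFR or concentrated feed) favours N.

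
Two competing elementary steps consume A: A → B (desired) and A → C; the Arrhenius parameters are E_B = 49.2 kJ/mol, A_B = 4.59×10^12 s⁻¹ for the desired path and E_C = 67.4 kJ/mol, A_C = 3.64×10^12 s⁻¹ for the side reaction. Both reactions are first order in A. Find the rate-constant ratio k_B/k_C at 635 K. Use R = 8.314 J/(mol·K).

k_B/k_C = (A_B/A_C)·exp[−(E_B−E_C)/(RT)] = (A_B/A_C)·exp[(E_C−E_B)/(RT)].
(E_C−E_B)/(RT) = (67.4−49.2)×10³/(8.314×635) = 18200/5279 = 3.447.
k_B/k_C = (4.59×10^12/3.64×10^12)·exp(3.447) = 1.261 × 31.42 = 39.6.

39.6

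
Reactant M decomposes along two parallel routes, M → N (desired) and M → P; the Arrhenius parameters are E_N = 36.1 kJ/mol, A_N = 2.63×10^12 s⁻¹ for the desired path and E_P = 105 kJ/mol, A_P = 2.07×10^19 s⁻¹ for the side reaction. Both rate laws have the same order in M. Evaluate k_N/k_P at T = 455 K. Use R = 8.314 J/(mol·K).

k_N/k_P = (A_N/A_P)·exp[−(E_N−E_P)/(RT)] = (A_N/A_P)·exp[(E_P−E_N)/(RT)].
(E_P−E_N)/(RT) = (105−36.1)×10³/(8.314×455) = 68900/3783 = 18.21.
k_N/k_P = (2.63×10^12/2.07×10^19)·exp(18.21) = 1.271×10^-7 × 8.130×10^7 = 10.3.

10.3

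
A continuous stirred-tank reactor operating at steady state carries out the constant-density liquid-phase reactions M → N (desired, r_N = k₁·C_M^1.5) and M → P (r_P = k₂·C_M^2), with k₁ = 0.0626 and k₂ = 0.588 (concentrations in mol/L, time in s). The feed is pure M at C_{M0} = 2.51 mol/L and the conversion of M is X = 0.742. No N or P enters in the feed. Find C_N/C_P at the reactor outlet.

0.132

Exit C_M = C_{M0}(1−X) = 2.51×0.258 = 0.6476 mol/L.
In a CSTR the entire volume is at exit conditions, so r_N = 0.0626×0.6476^1.5 = 0.03262 and r_P = 0.588×0.6476^2 = 0.2466.
Overall selectivity = C_N/C_P = r_Nτ/(r_Pτ) = r_N/r_P = 0.132.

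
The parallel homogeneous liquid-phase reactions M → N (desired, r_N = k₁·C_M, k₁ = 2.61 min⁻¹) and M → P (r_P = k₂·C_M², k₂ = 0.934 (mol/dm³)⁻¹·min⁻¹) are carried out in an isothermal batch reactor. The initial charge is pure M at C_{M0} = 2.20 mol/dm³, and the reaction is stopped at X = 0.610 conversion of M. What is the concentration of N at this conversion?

0.874 mol/dm³

C_M = C_{M0}(1−X) = 0.8580 mol/dm³.
Along a PFR/batch, dC_N/dC_M = −r_N/(r_N+r_P) = −k₁/(k₁+k₂·C_M).
Integrating from C_{M0} to C_M: C_N = (2.61/0.934)·ln[(2.61+0.934·2.20)/(2.61+0.934·0.858)] = 2.794·ln(4.665/3.411) = 0.8745 mol/dm³.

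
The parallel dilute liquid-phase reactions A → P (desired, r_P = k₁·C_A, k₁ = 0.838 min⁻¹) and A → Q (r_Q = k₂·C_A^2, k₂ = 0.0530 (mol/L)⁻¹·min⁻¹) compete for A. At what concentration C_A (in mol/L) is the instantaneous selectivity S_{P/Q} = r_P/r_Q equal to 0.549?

28.8 mol/L

S_{P/Q} = (k₁/k₂)·C_A⁻¹ ⇒ C_A = (S·k₂/k₁)^(-1).
= (0.549×0.0530/0.838)^(-1) = (0.03472)^(-1) = 28.8 mol/L.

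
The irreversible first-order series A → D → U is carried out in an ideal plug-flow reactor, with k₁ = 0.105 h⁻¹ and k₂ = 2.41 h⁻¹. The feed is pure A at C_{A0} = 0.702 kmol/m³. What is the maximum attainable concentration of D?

0.0265 kmol/m³

At the optimum, C_{D,max}/C_{A0} = (k₁/k₂)^[k₂/(k₂−k₁)].
= (0.105/2.41)^(2.41/(2.41−0.105)) = (0.04357)^(1.046) = 0.03777.
C_{D,max} = 0.03777×0.702 = 0.0265 kmol/m³.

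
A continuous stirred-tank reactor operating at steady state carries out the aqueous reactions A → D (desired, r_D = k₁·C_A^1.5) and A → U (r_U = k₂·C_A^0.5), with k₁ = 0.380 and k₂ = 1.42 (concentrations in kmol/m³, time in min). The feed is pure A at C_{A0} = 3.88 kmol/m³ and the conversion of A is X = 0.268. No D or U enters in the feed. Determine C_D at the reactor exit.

Exit C_A = C_{A0}(1−X) = 3.88×0.732 = 2.840 kmol/m³.
In a CSTR the entire volume is at exit conditions, so r_D = 0.380×2.840^1.5 = 1.819 and r_U = 1.42×2.840^0.5 = 2.393.
Fraction of consumed A going to D: r_D/(r_D+r_U) = 0.4318.
C_D = 0.4318·C_{A0}·X = 0.4318×3.88×0.268 = 0.449 kmol/m³.

0.449 kmol/m³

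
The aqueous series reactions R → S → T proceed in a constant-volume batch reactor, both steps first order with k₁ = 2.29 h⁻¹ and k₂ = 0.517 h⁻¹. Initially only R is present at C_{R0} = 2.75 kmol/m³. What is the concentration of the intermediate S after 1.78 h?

1.35 kmol/m³

For first-order series with pure R initially, C_S(t) = k₁C_{R0}/(k₂−k₁)·(e^(−k₁t) − e^(−k₂t)).
e^(−k₁t) = e^(−2.29×1.78) = e^(−4.076) = 0.01697; e^(−k₂t) = e^(−0.9203) = 0.3984.
C_S = 2.29×2.75/(0.517−2.29) × (0.01697−0.3984) = (-3.552)×(-0.3814) = 1.355 kmol/m³.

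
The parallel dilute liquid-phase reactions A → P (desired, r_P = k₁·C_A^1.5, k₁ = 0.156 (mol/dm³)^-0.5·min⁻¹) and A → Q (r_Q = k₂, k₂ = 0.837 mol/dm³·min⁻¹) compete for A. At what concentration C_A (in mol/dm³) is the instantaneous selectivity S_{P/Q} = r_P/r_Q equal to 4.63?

8.51 mol/dm³

S_{P/Q} = (k₁/k₂)·C_A^1.5 ⇒ C_A = (S·k₂/k₁)^(1/1.5).
= (4.63×0.837/0.156)^(0.6667) = (24.84)^(0.6667) = 8.51 mol/dm³.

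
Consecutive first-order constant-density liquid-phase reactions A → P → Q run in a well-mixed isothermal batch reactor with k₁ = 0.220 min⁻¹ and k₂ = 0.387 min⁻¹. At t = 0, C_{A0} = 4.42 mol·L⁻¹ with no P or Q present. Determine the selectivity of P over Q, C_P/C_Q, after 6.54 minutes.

Solving the coupled first-order balances gives C_P(t) = [k₁/(k₂−k₁)]·C_{A0}·(e^(−k₁t) − e^(−k₂t)).
e^(−k₁t) = e^(−0.220×6.54) = e^(−1.439) = 0.2372; e^(−k₂t) = e^(−2.531) = 0.07958.
C_P = 0.220×4.42/(0.387−0.220) × (0.2372−0.07958) = 5.823×0.1576 = 0.9178 mol·L⁻¹.
C_A = C_{A0}e^(−k₁t) = 1.048 mol·L⁻¹, so C_Q = C_{A0}−C_A−C_P = 2.454 mol·L⁻¹; C_P/C_Q = 0.374.

0.374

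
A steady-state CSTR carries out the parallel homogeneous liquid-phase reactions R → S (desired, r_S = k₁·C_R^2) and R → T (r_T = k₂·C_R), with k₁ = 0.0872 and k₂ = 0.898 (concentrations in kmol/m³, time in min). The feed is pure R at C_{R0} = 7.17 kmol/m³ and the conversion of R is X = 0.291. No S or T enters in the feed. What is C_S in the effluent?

Exit C_R = C_{R0}(1−X) = 7.17×0.709 = 5.084 kmol/m³.
A CSTR operates uniformly at the exit composition, giving r_S = 2.253 and r_T = 4.565 (each k·C_R^n at C_R = 5.084).
Fraction of consumed R going to S: r_S/(r_S+r_T) = 0.3305.
C_S = 0.3305·C_{R0}·X = 0.3305×7.17×0.291 = 0.690 kmol/m³.

0.690 kmol/m³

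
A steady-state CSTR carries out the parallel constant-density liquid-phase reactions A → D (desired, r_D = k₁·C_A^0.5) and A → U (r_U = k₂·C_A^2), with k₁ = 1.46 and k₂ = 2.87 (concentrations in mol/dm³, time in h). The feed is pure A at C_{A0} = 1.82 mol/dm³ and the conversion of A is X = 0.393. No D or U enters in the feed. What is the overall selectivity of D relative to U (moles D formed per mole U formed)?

0.438

Exit C_A = C_{A0}(1−X) = 1.82×0.607 = 1.105 mol/dm³.
Rates in a CSTR are evaluated at the outlet concentration: r_D = 1.46×1.105^0.5 = 1.535, r_U = 2.87×1.105^2 = 3.503.
Overall selectivity = C_D/C_U = r_Dτ/(r_Uτ) = r_D/r_U = 0.438.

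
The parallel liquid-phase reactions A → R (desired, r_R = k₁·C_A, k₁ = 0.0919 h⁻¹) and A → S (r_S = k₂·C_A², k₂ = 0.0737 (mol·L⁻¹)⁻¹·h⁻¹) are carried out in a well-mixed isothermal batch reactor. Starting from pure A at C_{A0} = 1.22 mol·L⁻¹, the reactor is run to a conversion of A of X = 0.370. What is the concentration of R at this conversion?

0.252 mol·L⁻¹

C_A = C_{A0}(1−X) = 0.7686 mol·L⁻¹.
Along a PFR/batch, dC_R/dC_A = −r_R/(r_R+r_S) = −k₁/(k₁+k₂·C_A).
Integrating from C_{A0} to C_A: C_R = (0.0919/0.0737)·ln[(0.0919+0.0737·1.22)/(0.0919+0.0737·0.769)] = 1.247·ln(0.1818/0.1485) = 0.2520 mol·L⁻¹.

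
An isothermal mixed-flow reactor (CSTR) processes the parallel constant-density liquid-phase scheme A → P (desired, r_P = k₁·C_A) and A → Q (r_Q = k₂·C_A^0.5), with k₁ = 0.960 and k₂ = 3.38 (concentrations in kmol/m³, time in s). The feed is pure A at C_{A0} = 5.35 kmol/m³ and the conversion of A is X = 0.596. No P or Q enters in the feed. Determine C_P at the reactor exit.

0.939 kmol/m³

Exit C_A = C_{A0}(1−X) = 5.35×0.404 = 2.161 kmol/m³.
Rates in a CSTR are evaluated at the outlet concentration: r_P = 0.960×2.161 = 2.075, r_Q = 3.38×2.161^0.5 = 4.969.
Fraction of consumed A going to P: r_P/(r_P+r_Q) = 0.2946.
C_P = 0.2946·C_{A0}·X = 0.2946×5.35×0.596 = 0.939 kmol/m³.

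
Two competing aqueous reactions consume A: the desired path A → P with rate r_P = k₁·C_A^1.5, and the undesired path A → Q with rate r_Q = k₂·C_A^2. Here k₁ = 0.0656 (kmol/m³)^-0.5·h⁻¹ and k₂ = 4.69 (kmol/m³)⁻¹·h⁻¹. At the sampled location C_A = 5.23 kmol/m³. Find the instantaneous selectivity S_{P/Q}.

0.00612

S_{P/Q} = r_P/r_Q = (k₁·C_A^1.5)/(k₂·C_A^2) = (k₁/k₂)·C_A^-0.5.
= (0.0656×5.230^1.5) / (4.69×5.230^2) = 0.7846/128.3 = 0.00612.
The undesired path is higher order in A, so low C_A (CSTR or dilute feed) favours P.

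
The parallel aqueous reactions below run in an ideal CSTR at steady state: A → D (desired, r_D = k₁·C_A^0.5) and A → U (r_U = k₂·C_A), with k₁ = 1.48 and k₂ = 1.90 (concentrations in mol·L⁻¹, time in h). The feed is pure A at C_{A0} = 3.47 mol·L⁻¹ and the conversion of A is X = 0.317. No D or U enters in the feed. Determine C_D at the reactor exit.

Exit C_A = C_{A0}(1−X) = 3.47×0.683 = 2.370 mol·L⁻¹.
A CSTR operates uniformly at the exit composition, giving r_D = 2.278 and r_U = 4.503 (each k·C_A^n at C_A = 2.370).
Fraction of consumed A going to D: r_D/(r_D+r_U) = 0.3360.
C_D = 0.3360·C_{A0}·X = 0.3360×3.47×0.317 = 0.370 mol·L⁻¹.

0.370 mol·L⁻¹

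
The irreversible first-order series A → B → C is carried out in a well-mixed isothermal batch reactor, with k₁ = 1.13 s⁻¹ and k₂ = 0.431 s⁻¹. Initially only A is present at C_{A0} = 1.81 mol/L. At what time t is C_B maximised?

Setting dC_B/dt = 0 gives t_opt = ln(k₂/k₁)/(k₂−k₁).
= ln(0.431/1.13)/(0.431−1.13) = ln(0.3814)/-0.6990 = -0.9639/-0.6990 = 1.38 s.

1.38 s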